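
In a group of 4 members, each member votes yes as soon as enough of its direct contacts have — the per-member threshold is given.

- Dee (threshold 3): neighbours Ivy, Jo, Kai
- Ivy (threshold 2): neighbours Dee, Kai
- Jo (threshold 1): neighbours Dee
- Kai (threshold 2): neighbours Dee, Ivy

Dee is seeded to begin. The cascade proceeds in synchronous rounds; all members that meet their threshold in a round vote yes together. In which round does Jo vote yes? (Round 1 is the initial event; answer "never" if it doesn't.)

2

Round 1 — Dee votes yes (initial).
Round 2 — checking thresholds:
  Ivy: 1 of 2 neighbours < 2, not yet.
  Jo: 1 of 1 neighbours ≥ 1, votes yes.
  Kai: 1 of 2 neighbours < 2, not yet.
Round 3 — no new yes votes; cascade stops.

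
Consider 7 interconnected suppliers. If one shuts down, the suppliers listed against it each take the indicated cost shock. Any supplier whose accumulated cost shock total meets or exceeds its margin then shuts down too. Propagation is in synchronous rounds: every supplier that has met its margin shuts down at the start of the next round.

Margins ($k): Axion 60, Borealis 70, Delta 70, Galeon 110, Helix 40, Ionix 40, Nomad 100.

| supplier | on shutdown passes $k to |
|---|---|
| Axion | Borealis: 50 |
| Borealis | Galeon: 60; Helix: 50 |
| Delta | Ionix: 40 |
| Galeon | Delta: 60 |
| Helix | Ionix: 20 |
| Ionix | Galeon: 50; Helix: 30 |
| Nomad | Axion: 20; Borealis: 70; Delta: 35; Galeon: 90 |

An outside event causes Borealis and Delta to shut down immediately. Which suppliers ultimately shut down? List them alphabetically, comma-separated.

Round 1 — Borealis, Delta shut down (initial).
  Galeon: +60 → 60 < 110
  Helix: +50 → 50 ≥ 40
  Ionix: +40 → 40 ≥ 40
Round 2 — Helix, Ionix shut down.
  Galeon: +50 → 110 ≥ 110
Round 3 — Galeon shuts down.
No further shutdowns.

Borealis, Delta, Galeon, Helix, Ionix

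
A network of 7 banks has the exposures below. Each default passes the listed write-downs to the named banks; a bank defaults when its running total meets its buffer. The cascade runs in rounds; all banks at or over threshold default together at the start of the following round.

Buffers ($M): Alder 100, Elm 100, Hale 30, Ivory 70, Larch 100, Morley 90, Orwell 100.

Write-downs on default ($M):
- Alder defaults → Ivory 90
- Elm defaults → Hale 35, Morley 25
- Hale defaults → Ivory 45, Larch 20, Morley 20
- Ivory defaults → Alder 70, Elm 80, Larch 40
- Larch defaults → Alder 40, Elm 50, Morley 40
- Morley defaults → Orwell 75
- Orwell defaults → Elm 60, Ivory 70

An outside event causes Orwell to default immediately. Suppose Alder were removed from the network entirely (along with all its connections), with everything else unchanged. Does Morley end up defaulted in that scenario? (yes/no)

no

With Alder removed:
Round 1 — Orwell defaults (initial).
  Elm: +60 → 60 < 100
  Ivory: +70 → 70 ≥ 70
Round 2 — Ivory defaults.
  Elm: +80 → 140 ≥ 100
  Larch: +40 → 40 < 100
Round 3 — Elm defaults.
  Hale: +35 → 35 ≥ 30
  Morley: +25 → 25 < 90
Round 4 — Hale defaults.
  Larch: +20 → 60 < 100
  Morley: +20 → 45 < 90
No further defaults.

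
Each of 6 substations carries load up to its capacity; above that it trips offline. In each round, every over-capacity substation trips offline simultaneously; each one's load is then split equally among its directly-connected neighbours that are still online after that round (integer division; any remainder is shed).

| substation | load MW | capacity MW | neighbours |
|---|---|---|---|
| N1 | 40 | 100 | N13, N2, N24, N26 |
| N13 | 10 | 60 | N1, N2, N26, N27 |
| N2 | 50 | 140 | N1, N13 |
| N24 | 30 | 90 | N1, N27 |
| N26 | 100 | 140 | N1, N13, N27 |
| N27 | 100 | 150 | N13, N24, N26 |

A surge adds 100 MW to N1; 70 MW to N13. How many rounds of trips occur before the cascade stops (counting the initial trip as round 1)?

Round 1 — N1 at 140 > 100; N13 at 80 > 60. N1, N13 trip offline.
  N1 sheds 140 MW to N2, N24, N26: 46 each (2 lost).
    N2: 50+46 = 96 ≤ 140
    N24: 30+46 = 76 ≤ 90
    N26: 100+46 = 146 > 140
  N13 sheds 80 MW to N2, N26, N27: 26 each (2 lost).
    N2: 96+26 = 122 ≤ 140
    N26: 146+26 = 172 > 140
    N27: 100+26 = 126 ≤ 150
Round 2 — N26 trips offline.
  N26 sheds 172 MW to N27: 172 each.
    N27: 126+172 = 298 > 150
Round 3 — N27 trips offline.
  N27 sheds 298 MW to N24: 298 each.
    N24: 76+298 = 374 > 90
Round 4 — N24 trips offline.
  N24 sheds 374 MW: no online neighbours, lost.
No further trips.

4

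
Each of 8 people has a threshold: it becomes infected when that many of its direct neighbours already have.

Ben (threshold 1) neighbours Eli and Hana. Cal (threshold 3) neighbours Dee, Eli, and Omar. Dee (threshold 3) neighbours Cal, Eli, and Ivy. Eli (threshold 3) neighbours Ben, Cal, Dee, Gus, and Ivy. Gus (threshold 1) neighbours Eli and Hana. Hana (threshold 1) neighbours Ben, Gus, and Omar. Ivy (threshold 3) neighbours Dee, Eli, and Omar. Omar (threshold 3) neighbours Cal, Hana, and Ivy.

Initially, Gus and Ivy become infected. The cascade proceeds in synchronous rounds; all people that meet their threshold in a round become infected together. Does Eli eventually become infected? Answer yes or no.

yes

Round 1 — Gus, Ivy become infected (initial).
Round 2 — checking thresholds:
  Dee: 1 of 3 neighbours < 3, below threshold.
  Eli: 2 of 5 neighbours < 3, below threshold.
  Hana: 1 of 3 neighbours ≥ 1, becomes infected.
  Omar: 1 of 3 neighbours < 3, below threshold.
Round 3 — checking thresholds:
  Ben: 1 of 2 neighbours ≥ 1, becomes infected.
  Dee: 1 of 3 neighbours < 3, below threshold.
  Eli: 2 of 5 neighbours < 3, below threshold.
  Omar: 2 of 3 neighbours < 3, below threshold.
Round 4 — checking thresholds:
  Dee: 1 of 3 neighbours < 3, below threshold.
  Eli: 3 of 5 neighbours ≥ 3, becomes infected.
  Omar: 2 of 3 neighbours < 3, below threshold.
Round 5 — no new infections; cascade stops.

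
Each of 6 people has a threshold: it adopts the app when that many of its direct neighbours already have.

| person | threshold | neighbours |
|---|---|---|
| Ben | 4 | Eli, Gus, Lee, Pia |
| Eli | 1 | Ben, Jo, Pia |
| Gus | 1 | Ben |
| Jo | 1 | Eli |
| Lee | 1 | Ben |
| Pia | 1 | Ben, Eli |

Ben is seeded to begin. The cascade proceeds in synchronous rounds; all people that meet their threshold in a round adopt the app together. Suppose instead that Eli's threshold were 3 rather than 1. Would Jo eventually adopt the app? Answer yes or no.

no

With Eli's threshold at 3:
Round 1 — Ben adopts the app (initial).
Round 2 — checking thresholds:
  Eli: 1 of 3 neighbours < 3, below threshold.
  Gus: 1 of 1 neighbours ≥ 1, adopts the app.
  Lee: 1 of 1 neighbours ≥ 1, adopts the app.
  Pia: 1 of 2 neighbours ≥ 1, adopts the app.
Round 3 — no new adoptions; cascade stops.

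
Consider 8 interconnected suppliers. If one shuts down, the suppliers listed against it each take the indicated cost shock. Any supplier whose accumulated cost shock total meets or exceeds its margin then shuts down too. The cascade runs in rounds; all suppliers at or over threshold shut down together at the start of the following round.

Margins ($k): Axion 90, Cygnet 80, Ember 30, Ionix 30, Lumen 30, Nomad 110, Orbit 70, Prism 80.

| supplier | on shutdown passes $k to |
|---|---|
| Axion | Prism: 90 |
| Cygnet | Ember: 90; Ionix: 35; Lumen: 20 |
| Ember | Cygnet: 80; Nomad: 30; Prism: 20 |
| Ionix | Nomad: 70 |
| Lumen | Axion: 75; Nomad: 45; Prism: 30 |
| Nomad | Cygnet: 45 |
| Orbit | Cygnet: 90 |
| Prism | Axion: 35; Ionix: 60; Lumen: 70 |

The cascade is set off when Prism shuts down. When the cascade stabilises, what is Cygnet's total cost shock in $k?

Round 1 — Prism shuts down (initial).
  Axion: +35 → 35 < 90
  Ionix: +60 → 60 ≥ 30
  Lumen: +70 → 70 ≥ 30
Round 2 — Ionix, Lumen shut down.
  Axion: +75 → 110 ≥ 90
  Nomad: +70+45 → 115 ≥ 110
Round 3 — Axion, Nomad shut down.
  Cygnet: +45 → 45 < 80
No further shutdowns.

45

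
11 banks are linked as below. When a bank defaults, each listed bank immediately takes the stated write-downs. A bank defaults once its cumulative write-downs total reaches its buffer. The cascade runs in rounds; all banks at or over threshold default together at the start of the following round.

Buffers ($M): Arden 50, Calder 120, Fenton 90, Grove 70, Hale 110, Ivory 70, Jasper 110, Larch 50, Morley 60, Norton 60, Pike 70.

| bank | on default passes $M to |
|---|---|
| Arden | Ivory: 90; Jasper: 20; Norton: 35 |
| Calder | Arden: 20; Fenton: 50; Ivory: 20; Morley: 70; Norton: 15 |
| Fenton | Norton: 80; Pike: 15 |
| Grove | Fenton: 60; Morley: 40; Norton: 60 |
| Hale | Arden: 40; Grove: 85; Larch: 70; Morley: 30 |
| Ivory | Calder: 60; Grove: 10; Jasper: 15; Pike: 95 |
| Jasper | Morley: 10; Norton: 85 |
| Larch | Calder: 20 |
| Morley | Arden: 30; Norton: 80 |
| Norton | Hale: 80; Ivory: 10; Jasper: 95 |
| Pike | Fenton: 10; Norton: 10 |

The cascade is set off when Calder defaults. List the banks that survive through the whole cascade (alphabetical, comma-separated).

Round 1 — Calder defaults (initial).
  Arden: +20 → 20 < 50
  Fenton: +50 → 50 < 90
  Ivory: +20 → 20 < 70
  Morley: +70 → 70 ≥ 60
  Norton: +15 → 15 < 60
Round 2 — Morley defaults.
  Arden: +30 → 50 ≥ 50
  Norton: +80 → 95 ≥ 60
Round 3 — Arden, Norton default.
  Hale: +80 → 80 < 110
  Ivory: +90+10 → 120 ≥ 70
  Jasper: +20+95 → 115 ≥ 110
Round 4 — Ivory, Jasper default.
  Grove: +10 → 10 < 70
  Pike: +95 → 95 ≥ 70
Round 5 — Pike defaults.
  Fenton: +10 → 60 < 90
No further defaults.

Fenton, Grove, Hale, Larch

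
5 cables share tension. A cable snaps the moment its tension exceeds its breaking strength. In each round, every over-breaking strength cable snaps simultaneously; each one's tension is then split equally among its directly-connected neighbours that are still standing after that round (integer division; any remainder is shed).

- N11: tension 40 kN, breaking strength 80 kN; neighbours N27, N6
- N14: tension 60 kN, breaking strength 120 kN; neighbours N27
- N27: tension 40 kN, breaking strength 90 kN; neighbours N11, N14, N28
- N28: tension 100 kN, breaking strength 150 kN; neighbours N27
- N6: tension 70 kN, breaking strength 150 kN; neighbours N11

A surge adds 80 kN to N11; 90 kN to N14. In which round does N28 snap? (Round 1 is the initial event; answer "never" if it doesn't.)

3

Round 1 — N11 at 120 > 80; N14 at 150 > 120. N11, N14 snap.
  N11 sheds 120 kN to N27, N6: 60 each.
    N27: 40+60 = 100 > 90
    N6: 70+60 = 130 ≤ 150
  N14 sheds 150 kN to N27: 150 each.
    N27: 100+150 = 250 > 90
Round 2 — N27 snaps.
  N27 sheds 250 kN to N28: 250 each.
    N28: 100+250 = 350 > 150
Round 3 — N28 snaps.
  N28 sheds 350 kN: no online neighbours, lost.
No further breaks.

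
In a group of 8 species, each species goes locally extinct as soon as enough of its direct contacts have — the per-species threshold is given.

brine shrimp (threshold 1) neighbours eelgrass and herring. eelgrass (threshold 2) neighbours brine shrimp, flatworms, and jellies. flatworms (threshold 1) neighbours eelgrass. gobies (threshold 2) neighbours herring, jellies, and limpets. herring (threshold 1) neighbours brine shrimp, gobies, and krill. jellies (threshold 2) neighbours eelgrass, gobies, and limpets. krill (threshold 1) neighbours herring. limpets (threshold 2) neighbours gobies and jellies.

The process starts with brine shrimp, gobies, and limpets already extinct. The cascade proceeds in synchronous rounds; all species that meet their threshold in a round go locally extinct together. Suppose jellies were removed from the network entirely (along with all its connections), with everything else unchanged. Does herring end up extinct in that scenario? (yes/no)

With jellies removed:
Round 1 — brine shrimp, gobies, limpets go locally extinct (initial).
Round 2 — checking thresholds:
  eelgrass: 1 of 2 neighbours < 2, holds.
  herring: 2 of 3 neighbours ≥ 1, goes locally extinct.
Round 3 — checking thresholds:
  eelgrass: 1 of 2 neighbours < 2, holds.
  krill: 1 of 1 neighbours ≥ 1, goes locally extinct.
Round 4 — no new extinctions; cascade stops.

yes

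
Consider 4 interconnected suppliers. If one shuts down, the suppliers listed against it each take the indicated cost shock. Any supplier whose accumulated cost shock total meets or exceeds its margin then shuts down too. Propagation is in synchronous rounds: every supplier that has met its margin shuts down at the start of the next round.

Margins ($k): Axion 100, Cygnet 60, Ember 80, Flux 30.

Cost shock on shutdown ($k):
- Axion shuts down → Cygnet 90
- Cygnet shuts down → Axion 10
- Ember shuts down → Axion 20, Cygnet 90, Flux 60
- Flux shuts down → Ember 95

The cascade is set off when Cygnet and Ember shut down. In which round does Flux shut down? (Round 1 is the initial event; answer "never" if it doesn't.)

2

Round 1 — Cygnet, Ember shut down (initial).
  Axion: +10+20 → 30 < 100
  Flux: +60 → 60 ≥ 30
Round 2 — Flux shuts down.
No further shutdowns.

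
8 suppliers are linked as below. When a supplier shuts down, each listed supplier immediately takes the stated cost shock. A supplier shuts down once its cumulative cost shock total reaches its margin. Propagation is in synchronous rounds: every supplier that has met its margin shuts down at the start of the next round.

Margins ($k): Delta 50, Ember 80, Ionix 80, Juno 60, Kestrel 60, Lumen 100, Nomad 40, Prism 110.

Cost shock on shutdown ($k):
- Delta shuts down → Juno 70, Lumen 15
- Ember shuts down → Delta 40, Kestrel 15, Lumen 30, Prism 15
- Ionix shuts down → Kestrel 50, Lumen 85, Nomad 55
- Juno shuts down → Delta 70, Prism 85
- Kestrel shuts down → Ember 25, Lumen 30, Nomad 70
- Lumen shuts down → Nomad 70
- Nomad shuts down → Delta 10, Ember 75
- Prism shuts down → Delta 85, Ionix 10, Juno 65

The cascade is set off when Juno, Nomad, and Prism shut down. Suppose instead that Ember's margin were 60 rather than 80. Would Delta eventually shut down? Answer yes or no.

yes

With Ember's margin at 60:
Round 1 — Juno, Nomad, Prism shut down (initial).
  Delta: +70+10+85 → 165 ≥ 50
  Ember: +75 → 75 ≥ 60
  Ionix: +10 → 10 < 80
Round 2 — Delta, Ember shut down.
  Kestrel: +15 → 15 < 60
  Lumen: +15+30 → 45 < 100
No further shutdowns.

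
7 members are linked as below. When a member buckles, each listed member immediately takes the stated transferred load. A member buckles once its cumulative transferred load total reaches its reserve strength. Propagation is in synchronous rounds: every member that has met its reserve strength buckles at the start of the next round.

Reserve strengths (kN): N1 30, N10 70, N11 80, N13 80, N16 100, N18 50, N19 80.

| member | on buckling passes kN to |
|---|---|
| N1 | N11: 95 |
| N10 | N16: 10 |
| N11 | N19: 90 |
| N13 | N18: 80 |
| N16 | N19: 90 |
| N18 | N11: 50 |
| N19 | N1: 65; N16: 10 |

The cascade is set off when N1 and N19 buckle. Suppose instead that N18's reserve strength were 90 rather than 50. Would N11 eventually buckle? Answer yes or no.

yes

With N18's reserve strength at 90:
Round 1 — N1, N19 buckle (initial).
  N11: +95 → 95 ≥ 80
  N16: +10 → 10 < 100
Round 2 — N11 buckles.
No further bucklings.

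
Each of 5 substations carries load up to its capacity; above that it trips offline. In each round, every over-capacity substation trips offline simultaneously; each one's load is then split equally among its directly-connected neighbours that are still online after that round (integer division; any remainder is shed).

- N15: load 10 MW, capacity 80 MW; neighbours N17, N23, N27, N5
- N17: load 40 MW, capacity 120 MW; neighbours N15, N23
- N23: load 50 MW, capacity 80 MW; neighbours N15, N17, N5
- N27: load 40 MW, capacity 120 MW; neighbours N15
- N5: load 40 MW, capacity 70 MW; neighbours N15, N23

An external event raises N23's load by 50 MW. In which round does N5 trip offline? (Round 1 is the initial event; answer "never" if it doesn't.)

Round 1 — N23 at 100 > 80. N23 trips offline.
  N23 sheds 100 MW to N15, N17, N5: 33 each (1 lost).
    N15: 10+33 = 43 ≤ 80
    N17: 40+33 = 73 ≤ 120
    N5: 40+33 = 73 > 70
Round 2 — N5 trips offline.
  N5 sheds 73 MW to N15: 73 each.
    N15: 43+73 = 116 > 80
Round 3 — N15 trips offline.
  N15 sheds 116 MW to N17, N27: 58 each.
    N17: 73+58 = 131 > 120
    N27: 40+58 = 98 ≤ 120
Round 4 — N17 trips offline.
  N17 sheds 131 MW: no online neighbours, lost.
No further trips.

2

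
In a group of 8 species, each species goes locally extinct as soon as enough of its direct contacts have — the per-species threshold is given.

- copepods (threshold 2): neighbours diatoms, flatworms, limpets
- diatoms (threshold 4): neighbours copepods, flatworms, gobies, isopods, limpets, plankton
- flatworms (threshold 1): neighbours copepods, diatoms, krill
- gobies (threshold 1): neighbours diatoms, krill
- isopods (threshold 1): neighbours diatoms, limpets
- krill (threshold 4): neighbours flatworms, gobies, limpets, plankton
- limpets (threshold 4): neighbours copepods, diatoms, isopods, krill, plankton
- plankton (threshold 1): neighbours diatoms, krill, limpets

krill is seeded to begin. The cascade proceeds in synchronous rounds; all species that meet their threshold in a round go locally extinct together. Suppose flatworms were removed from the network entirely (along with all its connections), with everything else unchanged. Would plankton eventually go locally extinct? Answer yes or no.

yes

With flatworms removed:
Round 1 — krill goes locally extinct (initial).
Round 2 — checking thresholds:
  gobies: 1 of 2 neighbours ≥ 1, goes locally extinct.
  limpets: 1 of 5 neighbours < 4, below threshold.
  plankton: 1 of 3 neighbours ≥ 1, goes locally extinct.
Round 3 — no new extinctions; cascade stops.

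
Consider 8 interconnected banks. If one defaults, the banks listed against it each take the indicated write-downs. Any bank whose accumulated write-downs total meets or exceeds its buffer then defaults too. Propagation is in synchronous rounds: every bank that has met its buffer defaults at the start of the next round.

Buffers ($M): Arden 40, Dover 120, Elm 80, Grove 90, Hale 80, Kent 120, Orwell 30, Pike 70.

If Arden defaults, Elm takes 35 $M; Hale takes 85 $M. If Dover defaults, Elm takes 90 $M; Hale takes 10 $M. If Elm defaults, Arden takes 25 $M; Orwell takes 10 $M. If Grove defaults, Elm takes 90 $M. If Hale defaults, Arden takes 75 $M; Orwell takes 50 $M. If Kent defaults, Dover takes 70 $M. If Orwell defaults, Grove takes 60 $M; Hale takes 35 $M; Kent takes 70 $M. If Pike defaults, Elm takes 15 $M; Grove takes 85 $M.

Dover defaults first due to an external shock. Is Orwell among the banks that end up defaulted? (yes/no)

no

Round 1 — Dover defaults (initial).
  Elm: +90 → 90 ≥ 80
  Hale: +10 → 10 < 80
Round 2 — Elm defaults.
  Arden: +25 → 25 < 40
  Orwell: +10 → 10 < 30
No further defaults.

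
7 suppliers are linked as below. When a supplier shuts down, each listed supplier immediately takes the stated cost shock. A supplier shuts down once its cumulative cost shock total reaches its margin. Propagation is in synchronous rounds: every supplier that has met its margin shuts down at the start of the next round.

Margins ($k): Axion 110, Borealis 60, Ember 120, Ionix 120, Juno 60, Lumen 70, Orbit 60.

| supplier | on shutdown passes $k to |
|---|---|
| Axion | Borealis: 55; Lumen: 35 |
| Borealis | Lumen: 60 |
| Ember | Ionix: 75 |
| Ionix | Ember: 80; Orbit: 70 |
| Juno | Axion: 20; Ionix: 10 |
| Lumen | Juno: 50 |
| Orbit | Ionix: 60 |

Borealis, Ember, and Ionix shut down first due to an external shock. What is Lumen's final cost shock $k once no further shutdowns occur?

Round 1 — Borealis, Ember, Ionix shut down (initial).
  Lumen: +60 → 60 < 70
  Orbit: +70 → 70 ≥ 60
Round 2 — Orbit shuts down.
No further shutdowns.

60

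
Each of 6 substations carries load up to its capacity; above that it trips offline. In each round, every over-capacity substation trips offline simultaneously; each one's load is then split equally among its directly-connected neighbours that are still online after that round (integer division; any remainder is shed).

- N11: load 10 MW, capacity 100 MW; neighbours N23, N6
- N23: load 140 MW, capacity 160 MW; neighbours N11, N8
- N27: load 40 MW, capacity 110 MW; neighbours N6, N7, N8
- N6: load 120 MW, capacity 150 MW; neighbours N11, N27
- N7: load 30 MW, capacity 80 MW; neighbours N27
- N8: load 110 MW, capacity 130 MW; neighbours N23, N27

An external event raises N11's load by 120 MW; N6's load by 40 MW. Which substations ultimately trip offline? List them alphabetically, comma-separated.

Round 1 — N11 at 130 > 100; N6 at 160 > 150. N11, N6 trip offline.
  N11 sheds 130 MW to N23: 130 each.
    N23: 140+130 = 270 > 160
  N6 sheds 160 MW to N27: 160 each.
    N27: 40+160 = 200 > 110
Round 2 — N23, N27 trip offline.
  N23 sheds 270 MW to N8: 270 each.
    N8: 110+270 = 380 > 130
  N27 sheds 200 MW to N7, N8: 100 each.
    N7: 30+100 = 130 > 80
    N8: 380+100 = 480 > 130
Round 3 — N7, N8 trip offline.
  N7 sheds 130 MW: no online neighbours, lost.
  N8 sheds 480 MW: no online neighbours, lost.
No further trips.

N11, N23, N27, N6, N7, N8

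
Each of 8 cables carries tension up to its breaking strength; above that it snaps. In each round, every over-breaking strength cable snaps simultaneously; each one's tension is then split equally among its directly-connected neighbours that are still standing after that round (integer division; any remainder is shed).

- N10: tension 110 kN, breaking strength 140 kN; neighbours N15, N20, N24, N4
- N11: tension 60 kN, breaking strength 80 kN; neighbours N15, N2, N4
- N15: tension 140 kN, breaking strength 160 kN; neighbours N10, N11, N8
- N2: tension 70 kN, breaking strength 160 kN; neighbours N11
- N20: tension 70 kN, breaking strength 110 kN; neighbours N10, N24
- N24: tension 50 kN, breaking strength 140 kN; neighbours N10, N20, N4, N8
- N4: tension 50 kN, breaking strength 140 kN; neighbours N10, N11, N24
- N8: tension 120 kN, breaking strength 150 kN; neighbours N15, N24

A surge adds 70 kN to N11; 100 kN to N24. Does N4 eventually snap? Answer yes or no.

yes

Round 1 — N11 at 130 > 80; N24 at 150 > 140. N11, N24 snap.
  N11 sheds 130 kN to N15, N2, N4: 43 each (1 lost).
    N15: 140+43 = 183 > 160
    N2: 70+43 = 113 ≤ 160
    N4: 50+43 = 93 ≤ 140
  N24 sheds 150 kN to N10, N20, N4, N8: 37 each (2 lost).
    N10: 110+37 = 147 > 140
    N20: 70+37 = 107 ≤ 110
    N4: 93+37 = 130 ≤ 140
    N8: 120+37 = 157 > 150
Round 2 — N10, N15, N8 snap.
  N10 sheds 147 kN to N20, N4: 73 each (1 lost).
    N20: 107+73 = 180 > 110
    N4: 130+73 = 203 > 140
  N15 sheds 183 kN: no online neighbours, lost.
  N8 sheds 157 kN: no online neighbours, lost.
Round 3 — N20, N4 snap.
  N20 sheds 180 kN: no online neighbours, lost.
  N4 sheds 203 kN: no online neighbours, lost.
No further breaks.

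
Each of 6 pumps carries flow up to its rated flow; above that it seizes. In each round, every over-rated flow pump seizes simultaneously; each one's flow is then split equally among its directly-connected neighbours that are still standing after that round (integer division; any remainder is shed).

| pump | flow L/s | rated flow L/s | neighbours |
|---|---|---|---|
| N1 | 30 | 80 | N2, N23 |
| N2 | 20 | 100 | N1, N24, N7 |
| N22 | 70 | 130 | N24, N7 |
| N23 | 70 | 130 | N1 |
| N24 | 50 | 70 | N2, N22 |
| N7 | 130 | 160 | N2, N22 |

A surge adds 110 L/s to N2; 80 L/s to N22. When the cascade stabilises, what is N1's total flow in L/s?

73

Round 1 — N2 at 130 > 100; N22 at 150 > 130. N2, N22 seize.
  N2 sheds 130 L/s to N1, N24, N7: 43 each (1 lost).
    N1: 30+43 = 73 ≤ 80
    N24: 50+43 = 93 > 70
    N7: 130+43 = 173 > 160
  N22 sheds 150 L/s to N24, N7: 75 each.
    N24: 93+75 = 168 > 70
    N7: 173+75 = 248 > 160
Round 2 — N24, N7 seize.
  N24 sheds 168 L/s: no online neighbours, lost.
  N7 sheds 248 L/s: no online neighbours, lost.
No further seizures.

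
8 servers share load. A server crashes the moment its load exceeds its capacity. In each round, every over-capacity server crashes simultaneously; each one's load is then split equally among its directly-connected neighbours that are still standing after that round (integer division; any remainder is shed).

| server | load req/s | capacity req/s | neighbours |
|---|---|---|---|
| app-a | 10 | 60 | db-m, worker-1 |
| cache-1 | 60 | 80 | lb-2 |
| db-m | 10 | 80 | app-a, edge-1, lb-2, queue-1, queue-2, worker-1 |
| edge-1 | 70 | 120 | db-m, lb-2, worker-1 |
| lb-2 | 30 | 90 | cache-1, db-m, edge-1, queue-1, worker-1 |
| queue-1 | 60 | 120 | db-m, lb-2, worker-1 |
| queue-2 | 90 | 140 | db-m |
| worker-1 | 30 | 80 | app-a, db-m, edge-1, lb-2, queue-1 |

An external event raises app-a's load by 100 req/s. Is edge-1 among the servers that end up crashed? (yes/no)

Round 1 — app-a at 110 > 60. app-a crashes.
  app-a sheds 110 req/s to db-m, worker-1: 55 each.
    db-m: 10+55 = 65 ≤ 80
    worker-1: 30+55 = 85 > 80
Round 2 — worker-1 crashes.
  worker-1 sheds 85 req/s to db-m, edge-1, lb-2, queue-1: 21 each (1 lost).
    db-m: 65+21 = 86 > 80
    edge-1: 70+21 = 91 ≤ 120
    lb-2: 30+21 = 51 ≤ 90
    queue-1: 60+21 = 81 ≤ 120
Round 3 — db-m crashes.
  db-m sheds 86 req/s to edge-1, lb-2, queue-1, queue-2: 21 each (2 lost).
    edge-1: 91+21 = 112 ≤ 120
    lb-2: 51+21 = 72 ≤ 90
    queue-1: 81+21 = 102 ≤ 120
    queue-2: 90+21 = 111 ≤ 140
No further crashes.

no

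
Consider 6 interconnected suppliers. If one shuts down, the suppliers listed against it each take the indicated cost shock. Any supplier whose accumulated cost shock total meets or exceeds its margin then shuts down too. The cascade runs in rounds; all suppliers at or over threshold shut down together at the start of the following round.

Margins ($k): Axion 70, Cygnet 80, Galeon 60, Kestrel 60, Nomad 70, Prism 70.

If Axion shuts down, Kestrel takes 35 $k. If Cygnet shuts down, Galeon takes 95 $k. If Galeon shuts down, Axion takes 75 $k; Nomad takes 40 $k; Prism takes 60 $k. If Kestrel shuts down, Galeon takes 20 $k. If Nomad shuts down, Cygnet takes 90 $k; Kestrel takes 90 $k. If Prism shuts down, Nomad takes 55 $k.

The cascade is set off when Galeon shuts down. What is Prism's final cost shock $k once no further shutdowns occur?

Round 1 — Galeon shuts down (initial).
  Axion: +75 → 75 ≥ 70
  Nomad: +40 → 40 < 70
  Prism: +60 → 60 < 70
Round 2 — Axion shuts down.
  Kestrel: +35 → 35 < 60
No further shutdowns.

60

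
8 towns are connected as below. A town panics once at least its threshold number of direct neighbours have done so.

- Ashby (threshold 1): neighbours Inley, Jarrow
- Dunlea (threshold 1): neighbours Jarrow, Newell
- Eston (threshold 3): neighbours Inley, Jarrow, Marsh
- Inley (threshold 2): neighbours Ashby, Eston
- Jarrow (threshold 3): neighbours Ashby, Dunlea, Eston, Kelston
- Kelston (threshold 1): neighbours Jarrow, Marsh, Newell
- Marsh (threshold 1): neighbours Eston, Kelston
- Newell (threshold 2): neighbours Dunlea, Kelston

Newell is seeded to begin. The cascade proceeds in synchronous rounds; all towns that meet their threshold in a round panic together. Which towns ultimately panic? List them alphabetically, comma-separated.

Round 1 — Newell panics (initial).
Round 2 — checking thresholds:
  Dunlea: 1 of 2 neighbours ≥ 1, panics.
  Kelston: 1 of 3 neighbours ≥ 1, panics.
Round 3 — checking thresholds:
  Jarrow: 2 of 4 neighbours < 3, not yet.
  Marsh: 1 of 2 neighbours ≥ 1, panics.
Round 4 — no new panics; cascade stops.

Dunlea, Kelston, Marsh, Newell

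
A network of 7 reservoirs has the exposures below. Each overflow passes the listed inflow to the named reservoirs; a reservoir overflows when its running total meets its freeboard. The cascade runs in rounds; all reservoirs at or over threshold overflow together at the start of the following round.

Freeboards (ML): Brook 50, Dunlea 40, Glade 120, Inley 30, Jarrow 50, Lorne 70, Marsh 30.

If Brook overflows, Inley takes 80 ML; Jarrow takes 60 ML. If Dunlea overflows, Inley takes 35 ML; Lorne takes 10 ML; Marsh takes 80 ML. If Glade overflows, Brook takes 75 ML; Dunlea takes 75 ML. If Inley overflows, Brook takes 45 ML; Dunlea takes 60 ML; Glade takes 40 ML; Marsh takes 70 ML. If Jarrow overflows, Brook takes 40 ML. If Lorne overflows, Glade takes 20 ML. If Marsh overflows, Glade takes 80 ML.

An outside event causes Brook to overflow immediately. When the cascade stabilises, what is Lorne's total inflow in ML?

10

Round 1 — Brook overflows (initial).
  Inley: +80 → 80 ≥ 30
  Jarrow: +60 → 60 ≥ 50
Round 2 — Inley, Jarrow overflow.
  Dunlea: +60 → 60 ≥ 40
  Glade: +40 → 40 < 120
  Marsh: +70 → 70 ≥ 30
Round 3 — Dunlea, Marsh overflow.
  Glade: +80 → 120 ≥ 120
  Lorne: +10 → 10 < 70
Round 4 — Glade overflows.
No further overflows.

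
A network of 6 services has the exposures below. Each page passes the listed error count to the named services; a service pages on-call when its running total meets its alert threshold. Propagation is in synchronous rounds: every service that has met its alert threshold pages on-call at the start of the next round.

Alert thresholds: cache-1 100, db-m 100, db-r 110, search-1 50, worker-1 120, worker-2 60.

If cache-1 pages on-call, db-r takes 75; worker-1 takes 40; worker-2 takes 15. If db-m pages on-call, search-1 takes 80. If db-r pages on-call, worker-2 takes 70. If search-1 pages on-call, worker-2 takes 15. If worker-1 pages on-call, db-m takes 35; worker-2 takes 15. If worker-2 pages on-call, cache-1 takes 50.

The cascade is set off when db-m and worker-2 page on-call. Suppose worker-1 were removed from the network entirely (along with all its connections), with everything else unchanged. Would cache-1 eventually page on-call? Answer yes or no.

no

With worker-1 removed:
Round 1 — db-m, worker-2 page on-call (initial).
  cache-1: +50 → 50 < 100
  search-1: +80 → 80 ≥ 50
Round 2 — search-1 pages on-call.
No further pages.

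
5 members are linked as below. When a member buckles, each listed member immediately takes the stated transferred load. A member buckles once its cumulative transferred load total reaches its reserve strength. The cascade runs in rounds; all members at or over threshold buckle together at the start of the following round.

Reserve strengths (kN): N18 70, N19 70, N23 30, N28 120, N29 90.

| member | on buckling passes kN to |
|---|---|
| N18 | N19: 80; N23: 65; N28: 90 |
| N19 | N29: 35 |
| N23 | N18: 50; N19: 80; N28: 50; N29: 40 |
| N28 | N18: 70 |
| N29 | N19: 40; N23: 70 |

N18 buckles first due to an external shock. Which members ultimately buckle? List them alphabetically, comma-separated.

Round 1 — N18 buckles (initial).
  N19: +80 → 80 ≥ 70
  N23: +65 → 65 ≥ 30
  N28: +90 → 90 < 120
Round 2 — N19, N23 buckle.
  N28: +50 → 140 ≥ 120
  N29: +35+40 → 75 < 90
Round 3 — N28 buckles.
No further bucklings.

N18, N19, N23, N28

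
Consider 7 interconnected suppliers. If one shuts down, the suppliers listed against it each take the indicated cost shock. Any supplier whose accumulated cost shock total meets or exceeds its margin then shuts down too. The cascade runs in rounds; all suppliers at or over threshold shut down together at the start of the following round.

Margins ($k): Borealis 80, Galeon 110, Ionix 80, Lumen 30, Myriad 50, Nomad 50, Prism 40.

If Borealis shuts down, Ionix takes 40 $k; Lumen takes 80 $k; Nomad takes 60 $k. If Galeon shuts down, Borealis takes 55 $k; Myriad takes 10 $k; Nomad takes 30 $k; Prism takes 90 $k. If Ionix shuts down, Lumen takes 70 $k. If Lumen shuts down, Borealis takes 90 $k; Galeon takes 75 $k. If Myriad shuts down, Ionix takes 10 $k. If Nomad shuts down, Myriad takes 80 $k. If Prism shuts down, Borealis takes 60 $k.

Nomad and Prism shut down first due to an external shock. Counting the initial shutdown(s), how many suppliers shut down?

3

Round 1 — Nomad, Prism shut down (initial).
  Borealis: +60 → 60 < 80
  Myriad: +80 → 80 ≥ 50
Round 2 — Myriad shuts down.
  Ionix: +10 → 10 < 80
No further shutdowns.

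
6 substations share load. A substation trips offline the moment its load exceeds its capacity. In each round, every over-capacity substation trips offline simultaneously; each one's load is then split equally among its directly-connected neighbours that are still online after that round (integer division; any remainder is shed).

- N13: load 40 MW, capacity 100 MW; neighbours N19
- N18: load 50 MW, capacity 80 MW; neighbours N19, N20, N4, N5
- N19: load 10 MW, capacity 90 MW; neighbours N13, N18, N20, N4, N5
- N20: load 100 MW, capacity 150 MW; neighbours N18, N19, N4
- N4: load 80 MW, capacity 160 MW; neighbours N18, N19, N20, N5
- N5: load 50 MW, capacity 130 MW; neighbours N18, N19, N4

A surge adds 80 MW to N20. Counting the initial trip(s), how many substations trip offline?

5

Round 1 — N20 at 180 > 150. N20 trips offline.
  N20 sheds 180 MW to N18, N19, N4: 60 each.
    N18: 50+60 = 110 > 80
    N19: 10+60 = 70 ≤ 90
    N4: 80+60 = 140 ≤ 160
Round 2 — N18 trips offline.
  N18 sheds 110 MW to N19, N4, N5: 36 each (2 lost).
    N19: 70+36 = 106 > 90
    N4: 140+36 = 176 > 160
    N5: 50+36 = 86 ≤ 130
Round 3 — N19, N4 trip offline.
  N19 sheds 106 MW to N13, N5: 53 each.
    N13: 40+53 = 93 ≤ 100
    N5: 86+53 = 139 > 130
  N4 sheds 176 MW to N5: 176 each.
    N5: 139+176 = 315 > 130
Round 4 — N5 trips offline.
  N5 sheds 315 MW: no online neighbours, lost.
No further trips.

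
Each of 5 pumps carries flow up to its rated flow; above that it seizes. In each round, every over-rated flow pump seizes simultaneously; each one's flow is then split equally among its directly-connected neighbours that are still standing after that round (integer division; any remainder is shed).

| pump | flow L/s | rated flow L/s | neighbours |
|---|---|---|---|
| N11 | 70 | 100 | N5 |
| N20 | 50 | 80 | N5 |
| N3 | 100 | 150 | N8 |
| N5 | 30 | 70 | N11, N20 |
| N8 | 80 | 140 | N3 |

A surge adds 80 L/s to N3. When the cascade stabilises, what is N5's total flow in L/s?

30

Round 1 — N3 at 180 > 150. N3 seizes.
  N3 sheds 180 L/s to N8: 180 each.
    N8: 80+180 = 260 > 140
Round 2 — N8 seizes.
  N8 sheds 260 L/s: no online neighbours, lost.
No further seizures.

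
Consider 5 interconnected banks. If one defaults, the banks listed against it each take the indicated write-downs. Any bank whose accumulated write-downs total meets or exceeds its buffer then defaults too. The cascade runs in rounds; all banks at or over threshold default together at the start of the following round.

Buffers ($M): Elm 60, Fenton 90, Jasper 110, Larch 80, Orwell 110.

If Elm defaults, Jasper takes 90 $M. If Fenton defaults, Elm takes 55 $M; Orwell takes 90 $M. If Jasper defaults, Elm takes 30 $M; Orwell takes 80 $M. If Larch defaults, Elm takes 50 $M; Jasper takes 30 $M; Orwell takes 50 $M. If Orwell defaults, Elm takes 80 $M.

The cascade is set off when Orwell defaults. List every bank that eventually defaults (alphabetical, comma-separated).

Elm, Orwell

Round 1 — Orwell defaults (initial).
  Elm: +80 → 80 ≥ 60
Round 2 — Elm defaults.
  Jasper: +90 → 90 < 110
No further defaults.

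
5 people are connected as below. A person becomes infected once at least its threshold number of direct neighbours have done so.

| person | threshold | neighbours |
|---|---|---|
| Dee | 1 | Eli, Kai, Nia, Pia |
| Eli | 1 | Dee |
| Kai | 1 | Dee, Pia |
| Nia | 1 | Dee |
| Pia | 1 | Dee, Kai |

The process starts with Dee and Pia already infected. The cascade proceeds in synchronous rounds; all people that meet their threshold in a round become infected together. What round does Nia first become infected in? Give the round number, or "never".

2

Round 1 — Dee, Pia become infected (initial).
Round 2 — checking thresholds:
  Eli: 1 of 1 neighbours ≥ 1, becomes infected.
  Kai: 2 of 2 neighbours ≥ 1, becomes infected.
  Nia: 1 of 1 neighbours ≥ 1, becomes infected.
Round 3 — no new infections; cascade stops.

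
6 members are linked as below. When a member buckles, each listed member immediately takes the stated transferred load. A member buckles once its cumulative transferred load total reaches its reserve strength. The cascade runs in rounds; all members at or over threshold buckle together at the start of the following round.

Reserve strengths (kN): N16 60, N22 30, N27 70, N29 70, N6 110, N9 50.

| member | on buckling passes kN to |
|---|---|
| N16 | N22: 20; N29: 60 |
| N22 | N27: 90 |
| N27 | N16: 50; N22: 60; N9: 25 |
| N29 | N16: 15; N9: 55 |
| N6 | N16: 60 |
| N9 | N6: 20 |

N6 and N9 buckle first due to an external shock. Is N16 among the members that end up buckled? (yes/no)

Round 1 — N6, N9 buckle (initial).
  N16: +60 → 60 ≥ 60
Round 2 — N16 buckles.
  N22: +20 → 20 < 30
  N29: +60 → 60 < 70
No further bucklings.

yes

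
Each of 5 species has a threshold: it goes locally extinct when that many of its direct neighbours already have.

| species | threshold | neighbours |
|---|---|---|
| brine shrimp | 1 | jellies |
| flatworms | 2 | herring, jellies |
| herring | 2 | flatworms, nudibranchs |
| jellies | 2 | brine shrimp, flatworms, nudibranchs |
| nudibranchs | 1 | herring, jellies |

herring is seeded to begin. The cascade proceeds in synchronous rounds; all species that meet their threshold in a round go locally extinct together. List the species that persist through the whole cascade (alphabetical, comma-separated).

brine shrimp, flatworms, jellies

Round 1 — herring goes locally extinct (initial).
Round 2 — checking thresholds:
  flatworms: 1 of 2 neighbours < 2, holds.
  nudibranchs: 1 of 2 neighbours ≥ 1, goes locally extinct.
Round 3 — no new extinctions; cascade stops.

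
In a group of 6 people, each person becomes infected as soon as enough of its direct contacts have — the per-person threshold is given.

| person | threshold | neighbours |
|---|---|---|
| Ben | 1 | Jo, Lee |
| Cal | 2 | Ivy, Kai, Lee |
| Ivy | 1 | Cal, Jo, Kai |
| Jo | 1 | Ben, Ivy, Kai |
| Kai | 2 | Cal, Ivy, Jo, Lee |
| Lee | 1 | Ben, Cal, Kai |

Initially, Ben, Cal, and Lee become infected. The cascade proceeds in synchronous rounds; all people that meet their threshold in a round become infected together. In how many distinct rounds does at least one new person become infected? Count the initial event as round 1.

Round 1 — Ben, Cal, Lee become infected (initial).
Round 2 — checking thresholds:
  Ivy: 1 of 3 neighbours ≥ 1, becomes infected.
  Jo: 1 of 3 neighbours ≥ 1, becomes infected.
  Kai: 2 of 4 neighbours ≥ 2, becomes infected.
Round 3 — no new infections; cascade stops.

2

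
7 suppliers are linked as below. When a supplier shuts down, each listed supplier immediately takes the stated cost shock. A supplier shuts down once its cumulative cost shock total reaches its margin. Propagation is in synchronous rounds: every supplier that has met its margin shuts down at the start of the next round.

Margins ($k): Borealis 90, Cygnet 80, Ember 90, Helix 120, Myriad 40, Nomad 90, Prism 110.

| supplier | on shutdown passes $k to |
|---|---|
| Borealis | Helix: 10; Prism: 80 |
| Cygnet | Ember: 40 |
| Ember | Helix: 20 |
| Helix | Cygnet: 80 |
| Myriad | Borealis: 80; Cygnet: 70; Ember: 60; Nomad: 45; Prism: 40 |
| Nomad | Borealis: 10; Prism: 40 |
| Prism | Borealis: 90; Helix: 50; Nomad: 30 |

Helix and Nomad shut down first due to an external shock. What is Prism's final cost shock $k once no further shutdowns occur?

40

Round 1 — Helix, Nomad shut down (initial).
  Borealis: +10 → 10 < 90
  Cygnet: +80 → 80 ≥ 80
  Prism: +40 → 40 < 110
Round 2 — Cygnet shuts down.
  Ember: +40 → 40 < 90
No further shutdowns.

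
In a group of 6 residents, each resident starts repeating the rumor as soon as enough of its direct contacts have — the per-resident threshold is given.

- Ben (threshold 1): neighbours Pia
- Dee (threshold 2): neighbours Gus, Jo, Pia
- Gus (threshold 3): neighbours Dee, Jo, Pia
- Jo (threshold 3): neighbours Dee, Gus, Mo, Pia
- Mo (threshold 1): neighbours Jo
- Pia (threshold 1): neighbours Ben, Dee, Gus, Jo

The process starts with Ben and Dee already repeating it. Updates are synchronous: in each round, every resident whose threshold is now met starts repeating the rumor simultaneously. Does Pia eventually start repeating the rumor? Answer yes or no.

Round 1 — Ben, Dee start repeating the rumor (initial).
Round 2 — checking thresholds:
  Gus: 1 of 3 neighbours < 3, not yet.
  Jo: 1 of 4 neighbours < 3, not yet.
  Pia: 2 of 4 neighbours ≥ 1, starts repeating the rumor.
Round 3 — no new spreads; cascade stops.

yes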